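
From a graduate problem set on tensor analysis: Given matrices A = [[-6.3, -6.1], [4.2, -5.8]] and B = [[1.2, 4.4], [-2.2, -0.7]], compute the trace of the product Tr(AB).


Tr(AB) = sum_i (AB)_{ii} where (AB)_{ii} = sum_k A_{ik} B_{ki}.
(AB)_{11} = -6.3*1.2 + -6.1*-2.2 = 5.86
(AB)_{22} = 4.2*4.4 + -5.8*-0.7 = 22.54
Tr(AB) = 5.86 + 22.54 = 28.4

28.4


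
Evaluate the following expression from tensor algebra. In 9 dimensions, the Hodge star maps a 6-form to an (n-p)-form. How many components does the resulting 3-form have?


The Hodge dual of a p-form on an n-dimensional manifold is an (n-p)-form.
n = 9, p = 6, so dual degree = 9 - 6 = 3
The number of components is C(n, n-p) = C(9, 3) = 84

84


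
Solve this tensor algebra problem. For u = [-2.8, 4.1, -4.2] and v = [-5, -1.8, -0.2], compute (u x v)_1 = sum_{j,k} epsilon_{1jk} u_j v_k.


(u x v)_1 = sum_{j,k} epsilon_{1jk} u_j v_k. Only permutations of (1,2,3) contribute; the two non-zero terms are:
eps_{123} u_2 v_3 = 1 * 4.1 * -0.2 = -0.82
eps_{132} u_3 v_2 = -1 * -4.2 * -1.8 = -7.56
(u x v)_1 = -8.38

-8.38


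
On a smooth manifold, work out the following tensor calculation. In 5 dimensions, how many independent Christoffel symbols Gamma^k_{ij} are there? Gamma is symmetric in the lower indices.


Christoffel symbols Gamma^k_{ij} are symmetric in i,j, so there are d * d(d+1)/2 independent symbols.
d = 5
d(d+1)/2 = 5 * 6 / 2 = 15
Total = 5 * 15 = 75

75


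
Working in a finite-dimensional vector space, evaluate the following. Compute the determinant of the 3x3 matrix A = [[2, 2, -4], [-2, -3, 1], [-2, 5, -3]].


Expanding along the first row, det(A) = a11*M_11 - a12*M_12 + a13*M_13, where M_1j is the (1,j) minor.
Minor M_11 = -3*-3 - 1*5 = 4
Minor M_12 = -2*-3 - 1*-2 = 8
Minor M_13 = -2*5 - -3*-2 = -16
det = 2*(4) - 2*(8) + -4*(-16)
    = 8 - 16 + 64
    = 56

56


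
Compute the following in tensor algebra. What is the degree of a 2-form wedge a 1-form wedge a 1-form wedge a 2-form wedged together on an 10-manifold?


The degree of a wedge product is the sum of the degrees of the individual forms.
Degrees: 2, 1, 1, 2
Total degree = 2 + 1 + 1 + 2 = 6

6


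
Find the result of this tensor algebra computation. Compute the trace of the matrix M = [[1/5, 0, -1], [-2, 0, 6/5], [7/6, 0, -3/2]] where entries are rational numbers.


The trace is the sum of diagonal entries.
Diagonal: M[1,1] = 1/5, M[2,2] = 0, M[3,3] = -3/2
Tr(M) = 1/5 + 0 + -3/2
Computing step by step:
After adding M[1,1]: 1/5
After adding M[2,2]: 1/5
After adding M[3,3]: -13/10
Tr(M) = -13/10

-13/10


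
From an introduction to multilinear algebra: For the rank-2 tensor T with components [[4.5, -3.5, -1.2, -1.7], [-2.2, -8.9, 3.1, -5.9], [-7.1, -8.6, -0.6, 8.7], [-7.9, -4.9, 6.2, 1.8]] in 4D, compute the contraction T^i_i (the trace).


The contraction (trace) of a rank-2 tensor is the sum of its diagonal elements.
Diagonal entries: A[1,1] = 4.5, A[2,2] = -8.9, A[3,3] = -0.6, A[4,4] = 1.8
Tr(A) = 4.5 + -8.9 + -0.6 + 1.8 = -3.2

-3.2


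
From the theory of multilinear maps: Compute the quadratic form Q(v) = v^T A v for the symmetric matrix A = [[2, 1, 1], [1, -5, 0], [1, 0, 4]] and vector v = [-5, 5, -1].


First compute Av:
(Av)_1 = 2*-5 + 1*5 + 1*-1 = -6
(Av)_2 = 1*-5 + -5*5 + 0*-1 = -30
(Av)_3 = 1*-5 + 0*5 + 4*-1 = -9
Av = [-6, -30, -9]
Then v^T (Av) = -5*-6 + 5*-30 + -1*-9
= 30 + -150 + 9 = -111

-111


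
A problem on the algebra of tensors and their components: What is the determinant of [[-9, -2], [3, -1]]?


For a 2x2 matrix [[a, b], [c, d]], det = a*d - b*c.
a = -9, b = -2, c = 3, d = -1
a*d = -9 * -1 = 9
b*c = -2 * 3 = -6
det = 9 - -6 = 15

15


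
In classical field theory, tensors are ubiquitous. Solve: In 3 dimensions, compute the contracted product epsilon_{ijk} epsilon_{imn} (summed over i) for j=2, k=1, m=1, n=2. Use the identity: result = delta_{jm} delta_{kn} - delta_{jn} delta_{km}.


Using the identity: epsilon_{ijk} epsilon_{imn} = delta_{jm} delta_{kn} - delta_{jn} delta_{km}.
delta_{21} = 0
delta_{12} = 0
delta_{22} = 1
delta_{11} = 1
Result = 0 * 0 - 1 * 1 = 0 - 1 = -1

-1


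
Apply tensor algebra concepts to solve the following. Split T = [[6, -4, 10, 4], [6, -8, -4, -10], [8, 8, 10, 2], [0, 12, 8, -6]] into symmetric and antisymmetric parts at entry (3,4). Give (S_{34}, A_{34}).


T_{34} = 2
T_{43} = 8
S_{34} = (2 + 8)/2 = 10/2 = 5
A_{34} = (2 - 8)/2 = -6/2 = -3
Check: S + A = 5 + -3 = 2 = T_{34}.

(5, -3)


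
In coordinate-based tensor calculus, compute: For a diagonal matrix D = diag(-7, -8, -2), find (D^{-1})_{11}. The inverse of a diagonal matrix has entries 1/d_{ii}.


For a diagonal matrix, the inverse has entries (D^{-1})_{ii} = 1/d_{ii}.
The diagonal entries are: d_{11} = -7, d_{22} = -8, d_{33} = -2
We need (D^{-1})_{11} = 1/d_{11} = 1/-7 = -1/7

-1/7


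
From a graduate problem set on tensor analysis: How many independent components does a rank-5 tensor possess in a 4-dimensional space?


The number of components of a rank-r tensor in d dimensions is d^r.
Here d = 4 and r = 5.
4^5 = 1024

1024


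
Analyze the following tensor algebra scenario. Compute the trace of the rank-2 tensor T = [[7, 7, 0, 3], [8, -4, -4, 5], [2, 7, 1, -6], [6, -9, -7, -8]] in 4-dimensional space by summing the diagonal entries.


The contraction (trace) of a rank-2 tensor is the sum of its diagonal elements.
Diagonal entries: A[1,1] = 7, A[2,2] = -4, A[3,3] = 1, A[4,4] = -8
Tr(A) = 7 + -4 + 1 + -8 = -4

-4


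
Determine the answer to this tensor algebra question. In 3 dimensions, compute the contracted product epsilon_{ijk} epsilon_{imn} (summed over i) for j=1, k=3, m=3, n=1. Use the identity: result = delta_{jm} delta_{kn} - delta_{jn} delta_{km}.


Using the identity: epsilon_{ijk} epsilon_{imn} = delta_{jm} delta_{kn} - delta_{jn} delta_{km}.
delta_{13} = 0
delta_{31} = 0
delta_{11} = 1
delta_{33} = 1
Result = 0 * 0 - 1 * 1 = 0 - 1 = -1

-1


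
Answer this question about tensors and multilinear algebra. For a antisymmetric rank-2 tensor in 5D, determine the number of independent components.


A antisymmetric rank-2 tensor in d dimensions has d(d-1)/2 independent components.
d = 5
d(d-1)/2 = 5 * 4 / 2 = 20 / 2 = 10

10


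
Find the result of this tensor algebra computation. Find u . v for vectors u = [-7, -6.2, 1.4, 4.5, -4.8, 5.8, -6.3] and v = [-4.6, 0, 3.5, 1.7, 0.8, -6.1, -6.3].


The inner product u . v = sum of u_i * v_i.
Term-by-term: -7 * -4.6, -6.2 * 0, 1.4 * 3.5, 4.5 * 1.7, -4.8 * 0.8, 5.8 * -6.1, -6.3 * -6.3
Products: 32.2, 0, 4.9, 7.65, -3.84, -35.38, 39.69
Sum = 32.2 + 0 + 4.9 + 7.65 + -3.84 + -35.38 + 39.69 = 45.22

45.22


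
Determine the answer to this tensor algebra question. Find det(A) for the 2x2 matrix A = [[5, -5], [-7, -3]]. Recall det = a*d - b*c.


For a 2x2 matrix [[a, b], [c, d]], det = a*d - b*c.
a = 5, b = -5, c = -7, d = -3
a*d = 5 * -3 = -15
b*c = -5 * -7 = 35
det = -15 - 35 = -50

-50


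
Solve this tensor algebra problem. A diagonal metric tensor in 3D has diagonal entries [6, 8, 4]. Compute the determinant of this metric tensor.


For a diagonal metric, the determinant is the product of diagonal entries.
Diagonal entries: 6, 8, 4
det(g) = 6 * 8 * 4 = 192

192


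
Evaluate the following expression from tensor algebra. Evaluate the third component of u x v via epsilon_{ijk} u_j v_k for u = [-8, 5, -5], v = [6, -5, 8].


(u x v)_3 = sum_{j,k} epsilon_{3jk} u_j v_k. Only permutations of (1,2,3) contribute; the two non-zero terms are:
eps_{312} u_1 v_2 = 1 * -8 * -5 = 40
eps_{321} u_2 v_1 = -1 * 5 * 6 = -30
(u x v)_3 = 10

10


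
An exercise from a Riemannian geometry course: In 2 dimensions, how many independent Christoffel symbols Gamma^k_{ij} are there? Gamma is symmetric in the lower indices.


Christoffel symbols Gamma^k_{ij} are symmetric in i,j, so there are d * d(d+1)/2 independent symbols.
d = 2
d(d+1)/2 = 2 * 3 / 2 = 3
Total = 2 * 3 = 6

6


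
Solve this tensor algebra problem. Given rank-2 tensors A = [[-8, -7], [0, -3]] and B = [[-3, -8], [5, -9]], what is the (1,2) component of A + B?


Tensor addition is component-wise: (A + B)_{ij} = A_{ij} + B_{ij}.
A_{12} = -7
B_{12} = -8
(A + B)_{12} = -7 + -8 = -15

-15


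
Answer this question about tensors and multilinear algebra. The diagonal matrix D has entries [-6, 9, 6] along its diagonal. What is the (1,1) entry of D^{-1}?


For a diagonal matrix, the inverse has entries (D^{-1})_{ii} = 1/d_{ii}.
The diagonal entries are: d_{11} = -6, d_{22} = 9, d_{33} = 6
We need (D^{-1})_{11} = 1/d_{11} = 1/-6 = -1/6

-1/6


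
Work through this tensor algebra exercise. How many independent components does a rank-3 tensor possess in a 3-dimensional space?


The number of components of a rank-r tensor in d dimensions is d^r.
Here d = 3 and r = 3.
3^3 = 27

27


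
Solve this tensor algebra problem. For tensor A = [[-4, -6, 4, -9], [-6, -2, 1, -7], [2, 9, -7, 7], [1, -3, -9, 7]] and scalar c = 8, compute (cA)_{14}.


Scalar multiplication: (cA)_{ij} = c * A_{ij}.
c = 8
A_{14} = -9
(cA)_{14} = 8 * -9 = -72

-72


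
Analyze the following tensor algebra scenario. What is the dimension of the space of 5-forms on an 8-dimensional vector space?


The dimension of the space of p-forms on an n-dimensional space is C(n, p).
n = 8, p = 5
C(8, 5) = 8! / (5! * 3!) = 56

56


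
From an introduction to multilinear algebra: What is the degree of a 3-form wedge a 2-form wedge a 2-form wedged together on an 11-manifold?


The degree of a wedge product is the sum of the degrees of the individual forms.
Degrees: 3, 2, 2
Total degree = 3 + 2 + 2 = 7

7


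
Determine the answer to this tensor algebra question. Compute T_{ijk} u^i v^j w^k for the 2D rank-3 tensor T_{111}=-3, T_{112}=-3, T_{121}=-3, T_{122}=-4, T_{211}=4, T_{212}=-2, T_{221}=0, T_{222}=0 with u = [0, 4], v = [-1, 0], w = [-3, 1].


S = sum over i,j,k of T_{ijk} u_i v_j w_k. Expanding all 8 terms:
T_{111}*u_1*v_1*w_1 = -3*0*-1*-3 = 0  (running total: 0)
T_{112}*u_1*v_1*w_2 = -3*0*-1*1 = 0  (running total: 0)
T_{121}*u_1*v_2*w_1 = -3*0*0*-3 = 0  (running total: 0)
T_{122}*u_1*v_2*w_2 = -4*0*0*1 = 0  (running total: 0)
T_{211}*u_2*v_1*w_1 = 4*4*-1*-3 = 48  (running total: 48)
T_{212}*u_2*v_1*w_2 = -2*4*-1*1 = 8  (running total: 56)
T_{221}*u_2*v_2*w_1 = 0*4*0*-3 = 0  (running total: 56)
T_{222}*u_2*v_2*w_2 = 0*4*0*1 = 0  (running total: 56)
S = 56

56


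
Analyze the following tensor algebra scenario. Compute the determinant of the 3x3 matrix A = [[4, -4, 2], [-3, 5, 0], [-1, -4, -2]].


Expanding along the first row, det(A) = a11*M_11 - a12*M_12 + a13*M_13, where M_1j is the (1,j) minor.
Minor M_11 = 5*-2 - 0*-4 = -10
Minor M_12 = -3*-2 - 0*-1 = 6
Minor M_13 = -3*-4 - 5*-1 = 17
det = 4*(-10) - -4*(6) + 2*(17)
    = -40 - -24 + 34
    = 18

18


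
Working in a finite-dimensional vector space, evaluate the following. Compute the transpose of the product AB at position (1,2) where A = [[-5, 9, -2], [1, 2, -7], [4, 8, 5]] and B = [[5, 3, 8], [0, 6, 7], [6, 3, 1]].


(AB)^T_{ij} = (AB)_{ji} = sum_k A_{jk} B_{ki}.
For i=1, j=2 we need (AB)_{21}:
A_{21} * B_{11} = 1 * 5 = 5
A_{22} * B_{21} = 2 * 0 = 0
A_{23} * B_{31} = -7 * 6 = -42
Sum = 5 + 0 + -42 = -37

-37


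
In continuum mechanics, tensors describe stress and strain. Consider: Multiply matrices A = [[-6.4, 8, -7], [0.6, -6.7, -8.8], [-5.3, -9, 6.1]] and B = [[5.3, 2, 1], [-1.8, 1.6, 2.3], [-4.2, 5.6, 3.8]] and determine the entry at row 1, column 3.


(AB)_{ij} = sum_k A_{ik} B_{kj}.
For i=1, j=3:
A_{11} * B_{13} = -6.4 * 1 = -6.4
A_{12} * B_{23} = 8 * 2.3 = 18.4
A_{13} * B_{33} = -7 * 3.8 = -26.6
Sum = -6.4 + 18.4 + -26.6 = -14.6

-14.6


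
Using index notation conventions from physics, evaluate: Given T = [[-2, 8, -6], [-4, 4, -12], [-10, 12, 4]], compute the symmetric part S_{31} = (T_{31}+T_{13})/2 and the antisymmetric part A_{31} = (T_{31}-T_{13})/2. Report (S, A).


T_{31} = -10
T_{13} = -6
S_{31} = (-10 + -6)/2 = -16/2 = -8
A_{31} = (-10 - -6)/2 = -4/2 = -2
Check: S + A = -8 + -2 = -10 = T_{31}.

(-8, -2)


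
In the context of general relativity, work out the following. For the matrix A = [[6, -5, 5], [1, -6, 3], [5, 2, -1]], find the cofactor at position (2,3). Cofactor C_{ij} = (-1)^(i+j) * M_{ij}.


To find cofactor C_{23}, delete row 2 and column 3.
The resulting 2x2 submatrix is: [[6, -5], [5, 2]]
Minor M_{23} = 6*2 - -5*5
  = 12 - -25 = 37
Sign = (-1)^(2+3) = (-1)^5 = -1
Cofactor C_{23} = -1 * 37 = -37

-37


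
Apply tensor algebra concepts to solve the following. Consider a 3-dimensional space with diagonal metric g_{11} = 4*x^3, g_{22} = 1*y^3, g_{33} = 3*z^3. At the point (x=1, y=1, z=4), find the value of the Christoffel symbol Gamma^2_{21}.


For a diagonal metric, Gamma^k_{ij} = (1/2) g^{kk} (dg_{ik}/dx_j + dg_{jk}/dx_i - dg_{ij}/dx_k).
The metric is diagonal, so g_{ab} = 0 for a != b.
At the given point: g_{11} = 4, g_{22} = 1, g_{33} = 192
g^{22} = 1/1
dg_{22}/dx_1 = dg_{22}/dx_1 = 0
dg_{12}/dx_2 = 0 (off-diagonal)
dg_{21}/dx_2 = 0 (off-diagonal)
Numerator = 0 + 0 - 0 = 0
Gamma^2_{21} = 0 / (2 * 1) = 0

0


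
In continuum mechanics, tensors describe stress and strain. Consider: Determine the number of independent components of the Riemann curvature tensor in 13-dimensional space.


The Riemann tensor in d dimensions has d^2(d^2 - 1)/12 independent components.
d = 13, so d^2 = 169
d^2 - 1 = 168
d^2(d^2 - 1) = 169 * 168 = 28392
Divide by 12: 28392 / 12 = 2366

2366


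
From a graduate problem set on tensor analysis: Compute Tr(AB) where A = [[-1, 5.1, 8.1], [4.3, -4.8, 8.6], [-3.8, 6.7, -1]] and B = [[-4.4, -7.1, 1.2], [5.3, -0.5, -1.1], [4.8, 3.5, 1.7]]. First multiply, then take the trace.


Tr(AB) = sum_i (AB)_{ii} where (AB)_{ii} = sum_k A_{ik} B_{ki}.
(AB)_{11} = -1*-4.4 + 5.1*5.3 + 8.1*4.8 = 70.31
(AB)_{22} = 4.3*-7.1 + -4.8*-0.5 + 8.6*3.5 = 1.97
(AB)_{33} = -3.8*1.2 + 6.7*-1.1 + -1*1.7 = -13.63
Tr(AB) = 70.31 + 1.97 + -13.63 = 58.65

58.65


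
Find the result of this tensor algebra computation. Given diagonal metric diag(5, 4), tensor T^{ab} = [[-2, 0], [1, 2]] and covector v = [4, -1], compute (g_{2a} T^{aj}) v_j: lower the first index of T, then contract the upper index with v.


Step 1: lower the first index. For a diagonal metric, g_{ia} T^{aj} = g_{ii} T^{ij} (no sum on i).
g_{22} = 4
S_2{}^1 = 4 * T^{21} = 4 * 1 = 4
S_2{}^2 = 4 * T^{22} = 4 * 2 = 8
Step 2: contract S_2{}^j with v_j.
S_2{}^1 * v_1 = 4 * 4 = 16
S_2{}^2 * v_2 = 8 * -1 = -8
Result = 16 + -8 = 8

8


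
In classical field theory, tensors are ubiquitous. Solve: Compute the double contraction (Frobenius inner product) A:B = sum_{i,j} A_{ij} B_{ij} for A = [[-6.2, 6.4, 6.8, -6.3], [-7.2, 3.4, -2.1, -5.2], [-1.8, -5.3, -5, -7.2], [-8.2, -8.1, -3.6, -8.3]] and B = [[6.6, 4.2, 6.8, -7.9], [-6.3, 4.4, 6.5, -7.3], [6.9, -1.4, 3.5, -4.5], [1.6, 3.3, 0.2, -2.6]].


A:B = sum over all i,j of A_{ij} * B_{ij}.
Row 1: -6.2*6.6=-40.92, 6.4*4.2=26.88, 6.8*6.8=46.24, -6.3*-7.9=49.77 => row sum = 81.97
Row 2: -7.2*-6.3=45.36, 3.4*4.4=14.96, -2.1*6.5=-13.65, -5.2*-7.3=37.96 => row sum = 84.63
Row 3: -1.8*6.9=-12.42, -5.3*-1.4=7.42, -5*3.5=-17.5, -7.2*-4.5=32.4 => row sum = 9.9
Row 4: -8.2*1.6=-13.12, -8.1*3.3=-26.73, -3.6*0.2=-0.72, -8.3*-2.6=21.58 => row sum = -18.99
Total = 81.97 + 84.63 + 9.9 + -18.99 = 157.51

157.51


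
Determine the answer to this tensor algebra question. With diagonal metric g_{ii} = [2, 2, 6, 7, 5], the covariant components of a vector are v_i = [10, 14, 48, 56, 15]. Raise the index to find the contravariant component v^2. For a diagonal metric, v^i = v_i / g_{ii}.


To raise an index with a diagonal metric: v^i = v_i / g_{ii}.
For index 2: v_2 = 14, g_{22} = 2
v^2 = 14 / 2 = 7

7


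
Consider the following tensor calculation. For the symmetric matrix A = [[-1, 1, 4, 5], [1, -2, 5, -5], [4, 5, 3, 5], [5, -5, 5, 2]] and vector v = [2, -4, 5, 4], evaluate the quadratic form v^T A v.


First compute Av:
(Av)_1 = -1*2 + 1*-4 + 4*5 + 5*4 = 34
(Av)_2 = 1*2 + -2*-4 + 5*5 + -5*4 = 15
(Av)_3 = 4*2 + 5*-4 + 3*5 + 5*4 = 23
(Av)_4 = 5*2 + -5*-4 + 5*5 + 2*4 = 63
Av = [34, 15, 23, 63]
Then v^T (Av) = 2*34 + -4*15 + 5*23 + 4*63
= 68 + -60 + 115 + 252 = 375

375


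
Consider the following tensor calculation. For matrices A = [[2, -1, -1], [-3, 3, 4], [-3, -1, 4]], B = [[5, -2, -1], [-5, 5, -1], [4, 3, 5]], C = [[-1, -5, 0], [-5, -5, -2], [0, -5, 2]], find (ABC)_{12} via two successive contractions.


(ABC)_{12} = sum_m (AB)_{1m} C_{m2}. First compute row 1 of AB.
(AB)_{11} = 2*5 + -1*-5 + -1*4 = 11
(AB)_{12} = 2*-2 + -1*5 + -1*3 = -12
(AB)_{13} = 2*-1 + -1*-1 + -1*5 = -6
Now contract with column 2 of C:
(AB)_{11} * C_{12} = 11 * -5 = -55
(AB)_{12} * C_{22} = -12 * -5 = 60
(AB)_{13} * C_{32} = -6 * -5 = 30
(ABC)_{12} = -55 + 60 + 30 = 35

35


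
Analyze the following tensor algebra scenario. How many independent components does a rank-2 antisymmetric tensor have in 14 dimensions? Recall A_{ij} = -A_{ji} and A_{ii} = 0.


An antisymmetric rank-2 tensor satisfies A_{ij} = -A_{ji}, so diagonal entries are zero.
The independent components are the upper-triangular entries: C(n, 2) = n(n-1)/2.
n = 14
C(14, 2) = 14 * 13 / 2 = 182 / 2 = 91

91


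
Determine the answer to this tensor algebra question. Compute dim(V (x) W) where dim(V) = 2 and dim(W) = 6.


The dimension of a tensor product is the product of dimensions.
dim(V) = 2, dim(W) = 6
dim(V (x) W) = 2 * 6 = 12

12


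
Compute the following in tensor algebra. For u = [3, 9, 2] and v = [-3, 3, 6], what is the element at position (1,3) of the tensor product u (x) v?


The outer product entry T_{ij} = u_i * v_j.
We need i=1, j=3.
u_1 = 3, v_3 = 6
T_{1,3} = 3 * 6 = 18

18


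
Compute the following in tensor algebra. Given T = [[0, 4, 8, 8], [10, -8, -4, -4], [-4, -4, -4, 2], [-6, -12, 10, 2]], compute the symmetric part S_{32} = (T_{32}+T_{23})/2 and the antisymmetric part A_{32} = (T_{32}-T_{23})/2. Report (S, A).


T_{32} = -4
T_{23} = -4
S_{32} = (-4 + -4)/2 = -8/2 = -4
A_{32} = (-4 - -4)/2 = 0/2 = 0
Check: S + A = -4 + 0 = -4 = T_{32}.

(-4, 0)


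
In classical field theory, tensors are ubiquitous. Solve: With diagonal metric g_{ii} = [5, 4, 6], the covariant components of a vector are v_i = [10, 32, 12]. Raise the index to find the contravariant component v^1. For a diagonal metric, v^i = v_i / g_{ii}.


To raise an index with a diagonal metric: v^i = v_i / g_{ii}.
For index 1: v_1 = 10, g_{11} = 5
v^1 = 10 / 5 = 2

2


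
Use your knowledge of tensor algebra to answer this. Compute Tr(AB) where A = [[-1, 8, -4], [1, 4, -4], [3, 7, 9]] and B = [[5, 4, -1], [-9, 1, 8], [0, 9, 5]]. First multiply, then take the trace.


Tr(AB) = sum_i (AB)_{ii} where (AB)_{ii} = sum_k A_{ik} B_{ki}.
(AB)_{11} = -1*5 + 8*-9 + -4*0 = -77
(AB)_{22} = 1*4 + 4*1 + -4*9 = -28
(AB)_{33} = 3*-1 + 7*8 + 9*5 = 98
Tr(AB) = -77 + -28 + 98 = -7

-7


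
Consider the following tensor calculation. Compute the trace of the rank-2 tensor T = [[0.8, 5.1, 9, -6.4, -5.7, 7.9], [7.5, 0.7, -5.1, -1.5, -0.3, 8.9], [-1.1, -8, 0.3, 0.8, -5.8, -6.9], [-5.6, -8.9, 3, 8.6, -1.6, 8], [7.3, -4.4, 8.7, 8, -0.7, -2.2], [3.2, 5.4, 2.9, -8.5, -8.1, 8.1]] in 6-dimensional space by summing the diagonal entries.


The contraction (trace) of a rank-2 tensor is the sum of its diagonal elements.
Diagonal entries: A[1,1] = 0.8, A[2,2] = 0.7, A[3,3] = 0.3, A[4,4] = 8.6, A[5,5] = -0.7, A[6,6] = 8.1
Tr(A) = 0.8 + 0.7 + 0.3 + 8.6 + -0.7 + 8.1 = 17.8

17.8


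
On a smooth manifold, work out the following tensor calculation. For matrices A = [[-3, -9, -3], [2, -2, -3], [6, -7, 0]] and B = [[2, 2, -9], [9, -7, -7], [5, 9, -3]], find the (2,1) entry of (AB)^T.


(AB)^T_{ij} = (AB)_{ji} = sum_k A_{jk} B_{ki}.
For i=2, j=1 we need (AB)_{12}:
A_{11} * B_{12} = -3 * 2 = -6
A_{12} * B_{22} = -9 * -7 = 63
A_{13} * B_{32} = -3 * 9 = -27
Sum = -6 + 63 + -27 = 30

30


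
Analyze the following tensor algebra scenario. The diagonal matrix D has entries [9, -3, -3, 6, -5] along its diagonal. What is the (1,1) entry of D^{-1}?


For a diagonal matrix, the inverse has entries (D^{-1})_{ii} = 1/d_{ii}.
The diagonal entries are: d_{11} = 9, d_{22} = -3, d_{33} = -3, d_{44} = 6, d_{55} = -5
We need (D^{-1})_{11} = 1/d_{11} = 1/9 = 1/9

1/9


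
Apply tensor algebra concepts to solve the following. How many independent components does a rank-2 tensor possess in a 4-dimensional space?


The number of components of a rank-r tensor in d dimensions is d^r.
Here d = 4 and r = 2.
4^2 = 16

16


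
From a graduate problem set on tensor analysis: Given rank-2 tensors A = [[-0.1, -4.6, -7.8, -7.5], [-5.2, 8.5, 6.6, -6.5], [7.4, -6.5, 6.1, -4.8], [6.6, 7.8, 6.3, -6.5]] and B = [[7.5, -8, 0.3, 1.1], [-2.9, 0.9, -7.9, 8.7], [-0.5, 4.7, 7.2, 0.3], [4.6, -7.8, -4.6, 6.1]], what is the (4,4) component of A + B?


Tensor addition is component-wise: (A + B)_{ij} = A_{ij} + B_{ij}.
A_{44} = -6.5
B_{44} = 6.1
(A + B)_{44} = -6.5 + 6.1 = -0.4

-0.4


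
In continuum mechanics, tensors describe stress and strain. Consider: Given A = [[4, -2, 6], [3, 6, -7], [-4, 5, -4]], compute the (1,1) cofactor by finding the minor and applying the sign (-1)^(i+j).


To find cofactor C_{11}, delete row 1 and column 1.
The resulting 2x2 submatrix is: [[6, -7], [5, -4]]
Minor M_{11} = 6*-4 - -7*5
  = -24 - -35 = 11
Sign = (-1)^(1+1) = (-1)^2 = 1
Cofactor C_{11} = 1 * 11 = 11

11


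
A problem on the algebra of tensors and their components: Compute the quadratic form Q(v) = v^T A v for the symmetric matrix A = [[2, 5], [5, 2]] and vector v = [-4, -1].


First compute Av:
(Av)_1 = 2*-4 + 5*-1 = -13
(Av)_2 = 5*-4 + 2*-1 = -22
Av = [-13, -22]
Then v^T (Av) = -4*-13 + -1*-22
= 52 + 22 = 74

74


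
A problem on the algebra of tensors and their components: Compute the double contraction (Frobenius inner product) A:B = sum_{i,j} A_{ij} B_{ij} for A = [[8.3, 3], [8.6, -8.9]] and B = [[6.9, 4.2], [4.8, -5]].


A:B = sum over all i,j of A_{ij} * B_{ij}.
Row 1: 8.3*6.9=57.27, 3*4.2=12.6 => row sum = 69.87
Row 2: 8.6*4.8=41.28, -8.9*-5=44.5 => row sum = 85.78
Total = 69.87 + 85.78 = 155.65

155.65


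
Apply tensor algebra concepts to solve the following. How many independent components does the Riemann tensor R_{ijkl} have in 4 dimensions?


The Riemann tensor in d dimensions has d^2(d^2 - 1)/12 independent components.
d = 4, so d^2 = 16
d^2 - 1 = 15
d^2(d^2 - 1) = 16 * 15 = 240
Divide by 12: 240 / 12 = 20

20


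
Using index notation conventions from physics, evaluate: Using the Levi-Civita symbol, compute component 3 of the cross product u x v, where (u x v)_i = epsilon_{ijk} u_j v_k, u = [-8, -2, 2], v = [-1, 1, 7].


(u x v)_3 = sum_{j,k} epsilon_{3jk} u_j v_k. Only permutations of (1,2,3) contribute; the two non-zero terms are:
eps_{312} u_1 v_2 = 1 * -8 * 1 = -8
eps_{321} u_2 v_1 = -1 * -2 * -1 = -2
(u x v)_3 = -10

-10


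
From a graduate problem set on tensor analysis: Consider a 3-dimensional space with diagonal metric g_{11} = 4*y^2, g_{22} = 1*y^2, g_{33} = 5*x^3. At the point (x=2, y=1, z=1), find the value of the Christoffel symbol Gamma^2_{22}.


For a diagonal metric, Gamma^k_{ij} = (1/2) g^{kk} (dg_{ik}/dx_j + dg_{jk}/dx_i - dg_{ij}/dx_k).
The metric is diagonal, so g_{ab} = 0 for a != b.
At the given point: g_{11} = 4, g_{22} = 1, g_{33} = 40
g^{22} = 1/1
dg_{22}/dx_2 = dg_{22}/dx_2 = 2
dg_{22}/dx_2 = dg_{22}/dx_2 = 2
dg_{22}/dx_2 = dg_{22}/dx_2 = 2
Numerator = 2 + 2 - 2 = 2
Gamma^2_{22} = 2 / (2 * 1) = 1

1


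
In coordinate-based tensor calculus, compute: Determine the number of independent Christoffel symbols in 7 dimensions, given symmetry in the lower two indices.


Christoffel symbols Gamma^k_{ij} are symmetric in i,j, so there are d * d(d+1)/2 independent symbols.
d = 7
d(d+1)/2 = 7 * 8 / 2 = 28
Total = 7 * 28 = 196

196


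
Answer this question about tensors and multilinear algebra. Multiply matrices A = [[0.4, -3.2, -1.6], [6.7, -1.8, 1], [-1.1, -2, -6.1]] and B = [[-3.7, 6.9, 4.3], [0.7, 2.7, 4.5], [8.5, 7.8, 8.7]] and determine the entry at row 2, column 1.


(AB)_{ij} = sum_k A_{ik} B_{kj}.
For i=2, j=1:
A_{21} * B_{11} = 6.7 * -3.7 = -24.79
A_{22} * B_{21} = -1.8 * 0.7 = -1.26
A_{23} * B_{31} = 1 * 8.5 = 8.5
Sum = -24.79 + -1.26 + 8.5 = -17.55

-17.55


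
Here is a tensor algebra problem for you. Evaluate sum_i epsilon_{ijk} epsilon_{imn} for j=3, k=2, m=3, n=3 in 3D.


Using the identity: epsilon_{ijk} epsilon_{imn} = delta_{jm} delta_{kn} - delta_{jn} delta_{km}.
delta_{33} = 1
delta_{23} = 0
delta_{33} = 1
delta_{23} = 0
Result = 1 * 0 - 1 * 0 = 0 - 0 = 0

0


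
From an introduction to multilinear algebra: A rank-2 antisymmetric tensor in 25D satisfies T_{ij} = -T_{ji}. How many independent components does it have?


An antisymmetric rank-2 tensor satisfies A_{ij} = -A_{ji}, so diagonal entries are zero.
The independent components are the upper-triangular entries: C(n, 2) = n(n-1)/2.
n = 25
C(25, 2) = 25 * 24 / 2 = 600 / 2 = 300

300


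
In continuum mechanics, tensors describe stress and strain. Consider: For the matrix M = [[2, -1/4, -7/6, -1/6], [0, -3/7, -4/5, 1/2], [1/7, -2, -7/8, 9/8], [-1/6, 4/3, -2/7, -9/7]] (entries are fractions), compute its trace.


The trace is the sum of diagonal entries.
Diagonal: M[1,1] = 2, M[2,2] = -3/7, M[3,3] = -7/8, M[4,4] = -9/7
Tr(M) = 2 + -3/7 + -7/8 + -9/7
Computing step by step:
After adding M[1,1]: 2
After adding M[2,2]: 11/7
After adding M[3,3]: 39/56
After adding M[4,4]: -33/56
Tr(M) = -33/56

-33/56


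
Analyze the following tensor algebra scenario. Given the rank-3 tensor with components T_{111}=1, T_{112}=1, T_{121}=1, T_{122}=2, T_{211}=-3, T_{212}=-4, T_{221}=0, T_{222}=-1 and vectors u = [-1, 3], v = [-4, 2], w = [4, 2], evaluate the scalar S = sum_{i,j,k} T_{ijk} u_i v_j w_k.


S = sum over i,j,k of T_{ijk} u_i v_j w_k. Expanding all 8 terms:
T_{111}*u_1*v_1*w_1 = 1*-1*-4*4 = 16  (running total: 16)
T_{112}*u_1*v_1*w_2 = 1*-1*-4*2 = 8  (running total: 24)
T_{121}*u_1*v_2*w_1 = 1*-1*2*4 = -8  (running total: 16)
T_{122}*u_1*v_2*w_2 = 2*-1*2*2 = -8  (running total: 8)
T_{211}*u_2*v_1*w_1 = -3*3*-4*4 = 144  (running total: 152)
T_{212}*u_2*v_1*w_2 = -4*3*-4*2 = 96  (running total: 248)
T_{221}*u_2*v_2*w_1 = 0*3*2*4 = 0  (running total: 248)
T_{222}*u_2*v_2*w_2 = -1*3*2*2 = -12  (running total: 236)
S = 236

236


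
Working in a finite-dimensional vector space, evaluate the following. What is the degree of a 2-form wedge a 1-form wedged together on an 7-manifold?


The degree of a wedge product is the sum of the degrees of the individual forms.
Degrees: 2, 1
Total degree = 2 + 1 = 3

3


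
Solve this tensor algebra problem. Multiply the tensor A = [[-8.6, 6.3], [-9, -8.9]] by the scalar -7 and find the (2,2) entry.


Scalar multiplication: (cA)_{ij} = c * A_{ij}.
c = -7
A_{22} = -8.9
(cA)_{22} = -7 * -8.9 = 62.3

62.3


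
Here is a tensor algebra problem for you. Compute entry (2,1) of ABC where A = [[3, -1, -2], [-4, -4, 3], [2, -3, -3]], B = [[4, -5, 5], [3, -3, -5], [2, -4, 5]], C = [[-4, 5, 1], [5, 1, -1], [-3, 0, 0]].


(ABC)_{21} = sum_m (AB)_{2m} C_{m1}. First compute row 2 of AB.
(AB)_{21} = -4*4 + -4*3 + 3*2 = -22
(AB)_{22} = -4*-5 + -4*-3 + 3*-4 = 20
(AB)_{23} = -4*5 + -4*-5 + 3*5 = 15
Now contract with column 1 of C:
(AB)_{21} * C_{11} = -22 * -4 = 88
(AB)_{22} * C_{21} = 20 * 5 = 100
(AB)_{23} * C_{31} = 15 * -3 = -45
(ABC)_{21} = 88 + 100 + -45 = 143

143


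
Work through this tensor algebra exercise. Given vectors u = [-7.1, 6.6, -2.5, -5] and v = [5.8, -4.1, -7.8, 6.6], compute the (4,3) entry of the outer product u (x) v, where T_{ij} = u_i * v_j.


The outer product entry T_{ij} = u_i * v_j.
We need i=4, j=3.
u_4 = -5, v_3 = -7.8
T_{4,3} = -5 * -7.8 = 39

39


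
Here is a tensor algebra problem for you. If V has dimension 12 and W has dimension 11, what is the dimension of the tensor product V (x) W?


The dimension of a tensor product is the product of dimensions.
dim(V) = 12, dim(W) = 11
dim(V (x) W) = 12 * 11 = 132

132


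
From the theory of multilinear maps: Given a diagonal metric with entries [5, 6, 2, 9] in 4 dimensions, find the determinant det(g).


For a diagonal metric, the determinant is the product of diagonal entries.
Diagonal entries: 5, 6, 2, 9
det(g) = 5 * 6 * 2 * 9 = 540

540


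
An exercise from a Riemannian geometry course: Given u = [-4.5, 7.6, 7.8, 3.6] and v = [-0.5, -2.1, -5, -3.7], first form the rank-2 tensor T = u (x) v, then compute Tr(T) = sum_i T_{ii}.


The outer product gives T_{ij} = u_i v_j.
The trace (contraction) is Tr(T) = sum_i T_{ii} = sum_i u_i v_i.
Diagonal entries:
T_{11} = u_1 * v_1 = -4.5 * -0.5 = 2.25
T_{22} = u_2 * v_2 = 7.6 * -2.1 = -15.96
T_{33} = u_3 * v_3 = 7.8 * -5 = -39
T_{44} = u_4 * v_4 = 3.6 * -3.7 = -13.32
Tr(T) = 2.25 + -15.96 + -39 + -13.32 = -66.03

-66.03


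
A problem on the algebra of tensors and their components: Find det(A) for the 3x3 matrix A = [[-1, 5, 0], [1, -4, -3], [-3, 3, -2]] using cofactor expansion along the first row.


Expanding along the first row, det(A) = a11*M_11 - a12*M_12 + a13*M_13, where M_1j is the (1,j) minor.
Minor M_11 = -4*-2 - -3*3 = 17
Minor M_12 = 1*-2 - -3*-3 = -11
Minor M_13 = 1*3 - -4*-3 = -9
det = -1*(17) - 5*(-11) + 0*(-9)
    = -17 - -55 + 0
    = 38

38


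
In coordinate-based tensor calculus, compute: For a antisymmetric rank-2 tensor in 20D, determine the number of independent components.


A antisymmetric rank-2 tensor in d dimensions has d(d-1)/2 independent components.
d = 20
d(d-1)/2 = 20 * 19 / 2 = 380 / 2 = 190

190


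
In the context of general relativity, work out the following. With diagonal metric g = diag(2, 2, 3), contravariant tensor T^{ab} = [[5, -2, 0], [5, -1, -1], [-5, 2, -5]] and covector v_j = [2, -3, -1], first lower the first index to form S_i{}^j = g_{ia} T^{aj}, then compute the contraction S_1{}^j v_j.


Step 1: lower the first index. For a diagonal metric, g_{ia} T^{aj} = g_{ii} T^{ij} (no sum on i).
g_{11} = 2
S_1{}^1 = 2 * T^{11} = 2 * 5 = 10
S_1{}^2 = 2 * T^{12} = 2 * -2 = -4
S_1{}^3 = 2 * T^{13} = 2 * 0 = 0
Step 2: contract S_1{}^j with v_j.
S_1{}^1 * v_1 = 10 * 2 = 20
S_1{}^2 * v_2 = -4 * -3 = 12
S_1{}^3 * v_3 = 0 * -1 = 0
Result = 20 + 12 + 0 = 32

32


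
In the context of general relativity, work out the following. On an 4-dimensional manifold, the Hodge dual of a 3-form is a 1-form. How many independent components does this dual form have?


The Hodge dual of a p-form on an n-dimensional manifold is an (n-p)-form.
n = 4, p = 3, so dual degree = 4 - 3 = 1
The number of components is C(n, n-p) = C(4, 1) = 4

4


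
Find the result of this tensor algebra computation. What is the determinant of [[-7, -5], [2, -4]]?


For a 2x2 matrix [[a, b], [c, d]], det = a*d - b*c.
a = -7, b = -5, c = 2, d = -4
a*d = -7 * -4 = 28
b*c = -5 * 2 = -10
det = 28 - -10 = 38

38


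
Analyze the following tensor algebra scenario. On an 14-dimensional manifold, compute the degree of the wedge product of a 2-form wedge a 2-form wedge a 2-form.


The degree of a wedge product is the sum of the degrees of the individual forms.
Degrees: 2, 2, 2
Total degree = 2 + 2 + 2 = 6

6


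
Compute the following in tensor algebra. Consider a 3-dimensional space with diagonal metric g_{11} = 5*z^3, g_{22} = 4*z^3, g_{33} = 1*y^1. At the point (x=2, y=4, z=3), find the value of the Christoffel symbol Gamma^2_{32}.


For a diagonal metric, Gamma^k_{ij} = (1/2) g^{kk} (dg_{ik}/dx_j + dg_{jk}/dx_i - dg_{ij}/dx_k).
The metric is diagonal, so g_{ab} = 0 for a != b.
At the given point: g_{11} = 135, g_{22} = 108, g_{33} = 4
g^{22} = 1/108
dg_{32}/dx_2 = 0 (off-diagonal)
dg_{22}/dx_3 = dg_{22}/dx_3 = 108
dg_{32}/dx_2 = 0 (off-diagonal)
Numerator = 0 + 108 - 0 = 108
Gamma^2_{32} = 108 / (2 * 108) = 1/2

1/2


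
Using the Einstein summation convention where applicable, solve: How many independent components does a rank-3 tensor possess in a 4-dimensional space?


The number of components of a rank-r tensor in d dimensions is d^r.
Here d = 4 and r = 3.
4^3 = 64

64


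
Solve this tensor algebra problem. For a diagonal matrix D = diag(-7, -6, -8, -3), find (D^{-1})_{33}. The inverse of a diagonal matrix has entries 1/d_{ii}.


For a diagonal matrix, the inverse has entries (D^{-1})_{ii} = 1/d_{ii}.
The diagonal entries are: d_{11} = -7, d_{22} = -6, d_{33} = -8, d_{44} = -3
We need (D^{-1})_{33} = 1/d_{33} = 1/-8 = -1/8

-1/8


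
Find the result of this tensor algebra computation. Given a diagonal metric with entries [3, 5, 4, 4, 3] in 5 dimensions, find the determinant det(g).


For a diagonal metric, the determinant is the product of diagonal entries.
Diagonal entries: 3, 5, 4, 4, 3
det(g) = 3 * 5 * 4 * 4 * 3 = 720

720


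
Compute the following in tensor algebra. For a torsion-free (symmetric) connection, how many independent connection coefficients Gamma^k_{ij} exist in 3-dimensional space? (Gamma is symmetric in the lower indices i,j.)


Christoffel symbols Gamma^k_{ij} are symmetric in i,j, so there are d * d(d+1)/2 independent symbols.
d = 3
d(d+1)/2 = 3 * 4 / 2 = 6
Total = 3 * 6 = 18

18


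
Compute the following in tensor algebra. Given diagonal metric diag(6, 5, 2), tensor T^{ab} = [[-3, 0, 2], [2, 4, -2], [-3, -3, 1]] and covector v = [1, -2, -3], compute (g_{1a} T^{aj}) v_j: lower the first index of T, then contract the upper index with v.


Step 1: lower the first index. For a diagonal metric, g_{ia} T^{aj} = g_{ii} T^{ij} (no sum on i).
g_{11} = 6
S_1{}^1 = 6 * T^{11} = 6 * -3 = -18
S_1{}^2 = 6 * T^{12} = 6 * 0 = 0
S_1{}^3 = 6 * T^{13} = 6 * 2 = 12
Step 2: contract S_1{}^j with v_j.
S_1{}^1 * v_1 = -18 * 1 = -18
S_1{}^2 * v_2 = 0 * -2 = 0
S_1{}^3 * v_3 = 12 * -3 = -36
Result = -18 + 0 + -36 = -54

-54


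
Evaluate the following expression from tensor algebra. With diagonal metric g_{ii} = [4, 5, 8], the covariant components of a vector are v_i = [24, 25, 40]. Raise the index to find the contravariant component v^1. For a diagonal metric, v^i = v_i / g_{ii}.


To raise an index with a diagonal metric: v^i = v_i / g_{ii}.
For index 1: v_1 = 24, g_{11} = 4
v^1 = 24 / 4 = 6

6


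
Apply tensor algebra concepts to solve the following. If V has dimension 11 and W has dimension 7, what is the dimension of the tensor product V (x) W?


The dimension of a tensor product is the product of dimensions.
dim(V) = 11, dim(W) = 7
dim(V (x) W) = 11 * 7 = 77

77


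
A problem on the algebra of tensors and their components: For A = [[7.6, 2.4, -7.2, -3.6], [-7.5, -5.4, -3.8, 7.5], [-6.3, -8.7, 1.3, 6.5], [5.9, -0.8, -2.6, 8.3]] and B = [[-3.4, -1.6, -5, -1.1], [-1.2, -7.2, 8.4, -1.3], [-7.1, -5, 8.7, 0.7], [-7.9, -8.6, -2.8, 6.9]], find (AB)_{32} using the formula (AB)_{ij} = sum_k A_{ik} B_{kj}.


(AB)_{ij} = sum_k A_{ik} B_{kj}.
For i=3, j=2:
A_{31} * B_{12} = -6.3 * -1.6 = 10.08
A_{32} * B_{22} = -8.7 * -7.2 = 62.64
A_{33} * B_{32} = 1.3 * -5 = -6.5
A_{34} * B_{42} = 6.5 * -8.6 = -55.9
Sum = 10.08 + 62.64 + -6.5 + -55.9 = 10.32

10.32


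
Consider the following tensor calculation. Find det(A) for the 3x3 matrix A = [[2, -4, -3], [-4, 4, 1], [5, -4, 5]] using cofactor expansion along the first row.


Expanding along the first row, det(A) = a11*M_11 - a12*M_12 + a13*M_13, where M_1j is the (1,j) minor.
Minor M_11 = 4*5 - 1*-4 = 24
Minor M_12 = -4*5 - 1*5 = -25
Minor M_13 = -4*-4 - 4*5 = -4
det = 2*(24) - -4*(-25) + -3*(-4)
    = 48 - 100 + 12
    = -40

-40


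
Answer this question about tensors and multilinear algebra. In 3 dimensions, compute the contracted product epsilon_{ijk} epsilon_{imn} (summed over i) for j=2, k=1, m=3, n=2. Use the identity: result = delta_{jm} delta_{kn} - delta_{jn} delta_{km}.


Using the identity: epsilon_{ijk} epsilon_{imn} = delta_{jm} delta_{kn} - delta_{jn} delta_{km}.
delta_{23} = 0
delta_{12} = 0
delta_{22} = 1
delta_{13} = 0
Result = 0 * 0 - 1 * 0 = 0 - 0 = 0

0


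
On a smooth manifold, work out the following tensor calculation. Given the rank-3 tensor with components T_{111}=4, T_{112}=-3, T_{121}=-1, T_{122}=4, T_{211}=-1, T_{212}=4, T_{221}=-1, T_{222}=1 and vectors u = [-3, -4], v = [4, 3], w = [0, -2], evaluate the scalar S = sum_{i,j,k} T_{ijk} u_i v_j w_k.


S = sum over i,j,k of T_{ijk} u_i v_j w_k. Expanding all 8 terms:
T_{111}*u_1*v_1*w_1 = 4*-3*4*0 = 0  (running total: 0)
T_{112}*u_1*v_1*w_2 = -3*-3*4*-2 = -72  (running total: -72)
T_{121}*u_1*v_2*w_1 = -1*-3*3*0 = 0  (running total: -72)
T_{122}*u_1*v_2*w_2 = 4*-3*3*-2 = 72  (running total: 0)
T_{211}*u_2*v_1*w_1 = -1*-4*4*0 = 0  (running total: 0)
T_{212}*u_2*v_1*w_2 = 4*-4*4*-2 = 128  (running total: 128)
T_{221}*u_2*v_2*w_1 = -1*-4*3*0 = 0  (running total: 128)
T_{222}*u_2*v_2*w_2 = 1*-4*3*-2 = 24  (running total: 152)
S = 152

152


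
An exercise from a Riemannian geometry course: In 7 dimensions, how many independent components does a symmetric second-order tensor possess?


A symmetric rank-2 tensor in d dimensions has d(d+1)/2 independent components.
d = 7
d(d+1)/2 = 7 * 8 / 2 = 56 / 2 = 28

28


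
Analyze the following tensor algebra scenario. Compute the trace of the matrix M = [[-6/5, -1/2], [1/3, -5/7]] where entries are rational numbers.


The trace is the sum of diagonal entries.
Diagonal: M[1,1] = -6/5, M[2,2] = -5/7
Tr(M) = -6/5 + -5/7
Computing step by step:
After adding M[1,1]: -6/5
After adding M[2,2]: -67/35
Tr(M) = -67/35

-67/35


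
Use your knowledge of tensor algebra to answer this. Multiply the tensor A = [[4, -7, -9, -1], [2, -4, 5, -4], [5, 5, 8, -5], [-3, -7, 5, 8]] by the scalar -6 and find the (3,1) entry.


Scalar multiplication: (cA)_{ij} = c * A_{ij}.
c = -6
A_{31} = 5
(cA)_{31} = -6 * 5 = -30

-30


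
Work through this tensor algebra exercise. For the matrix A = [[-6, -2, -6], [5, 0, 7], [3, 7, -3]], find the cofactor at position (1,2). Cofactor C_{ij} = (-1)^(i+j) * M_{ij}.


To find cofactor C_{12}, delete row 1 and column 2.
The resulting 2x2 submatrix is: [[5, 7], [3, -3]]
Minor M_{12} = 5*-3 - 7*3
  = -15 - 21 = -36
Sign = (-1)^(1+2) = (-1)^3 = -1
Cofactor C_{12} = -1 * -36 = 36

36


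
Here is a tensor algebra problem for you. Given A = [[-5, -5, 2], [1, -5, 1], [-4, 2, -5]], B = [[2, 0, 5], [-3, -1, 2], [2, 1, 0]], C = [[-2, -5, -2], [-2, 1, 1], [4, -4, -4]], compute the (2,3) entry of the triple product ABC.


(ABC)_{23} = sum_m (AB)_{2m} C_{m3}. First compute row 2 of AB.
(AB)_{21} = 1*2 + -5*-3 + 1*2 = 19
(AB)_{22} = 1*0 + -5*-1 + 1*1 = 6
(AB)_{23} = 1*5 + -5*2 + 1*0 = -5
Now contract with column 3 of C:
(AB)_{21} * C_{13} = 19 * -2 = -38
(AB)_{22} * C_{23} = 6 * 1 = 6
(AB)_{23} * C_{33} = -5 * -4 = 20
(ABC)_{23} = -38 + 6 + 20 = -12

-12


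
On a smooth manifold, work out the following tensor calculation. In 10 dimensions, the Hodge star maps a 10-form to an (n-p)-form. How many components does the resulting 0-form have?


The Hodge dual of a p-form on an n-dimensional manifold is an (n-p)-form.
n = 10, p = 10, so dual degree = 10 - 10 = 0
The number of components is C(n, n-p) = C(10, 0) = 1

1


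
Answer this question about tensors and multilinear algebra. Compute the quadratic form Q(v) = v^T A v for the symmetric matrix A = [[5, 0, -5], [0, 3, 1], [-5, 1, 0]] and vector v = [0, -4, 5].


First compute Av:
(Av)_1 = 5*0 + 0*-4 + -5*5 = -25
(Av)_2 = 0*0 + 3*-4 + 1*5 = -7
(Av)_3 = -5*0 + 1*-4 + 0*5 = -4
Av = [-25, -7, -4]
Then v^T (Av) = 0*-25 + -4*-7 + 5*-4
= 0 + 28 + -20 = 8

8


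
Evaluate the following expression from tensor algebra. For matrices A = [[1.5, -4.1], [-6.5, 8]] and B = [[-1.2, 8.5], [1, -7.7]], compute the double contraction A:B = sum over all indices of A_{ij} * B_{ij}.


A:B = sum over all i,j of A_{ij} * B_{ij}.
Row 1: 1.5*-1.2=-1.8, -4.1*8.5=-34.85 => row sum = -36.65
Row 2: -6.5*1=-6.5, 8*-7.7=-61.6 => row sum = -68.1
Total = -36.65 + -68.1 = -104.75

-104.75


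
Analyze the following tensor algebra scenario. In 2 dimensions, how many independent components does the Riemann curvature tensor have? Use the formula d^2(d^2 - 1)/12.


The Riemann tensor in d dimensions has d^2(d^2 - 1)/12 independent components.
d = 2, so d^2 = 4
d^2 - 1 = 3
d^2(d^2 - 1) = 4 * 3 = 12
Divide by 12: 12 / 12 = 1

1
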